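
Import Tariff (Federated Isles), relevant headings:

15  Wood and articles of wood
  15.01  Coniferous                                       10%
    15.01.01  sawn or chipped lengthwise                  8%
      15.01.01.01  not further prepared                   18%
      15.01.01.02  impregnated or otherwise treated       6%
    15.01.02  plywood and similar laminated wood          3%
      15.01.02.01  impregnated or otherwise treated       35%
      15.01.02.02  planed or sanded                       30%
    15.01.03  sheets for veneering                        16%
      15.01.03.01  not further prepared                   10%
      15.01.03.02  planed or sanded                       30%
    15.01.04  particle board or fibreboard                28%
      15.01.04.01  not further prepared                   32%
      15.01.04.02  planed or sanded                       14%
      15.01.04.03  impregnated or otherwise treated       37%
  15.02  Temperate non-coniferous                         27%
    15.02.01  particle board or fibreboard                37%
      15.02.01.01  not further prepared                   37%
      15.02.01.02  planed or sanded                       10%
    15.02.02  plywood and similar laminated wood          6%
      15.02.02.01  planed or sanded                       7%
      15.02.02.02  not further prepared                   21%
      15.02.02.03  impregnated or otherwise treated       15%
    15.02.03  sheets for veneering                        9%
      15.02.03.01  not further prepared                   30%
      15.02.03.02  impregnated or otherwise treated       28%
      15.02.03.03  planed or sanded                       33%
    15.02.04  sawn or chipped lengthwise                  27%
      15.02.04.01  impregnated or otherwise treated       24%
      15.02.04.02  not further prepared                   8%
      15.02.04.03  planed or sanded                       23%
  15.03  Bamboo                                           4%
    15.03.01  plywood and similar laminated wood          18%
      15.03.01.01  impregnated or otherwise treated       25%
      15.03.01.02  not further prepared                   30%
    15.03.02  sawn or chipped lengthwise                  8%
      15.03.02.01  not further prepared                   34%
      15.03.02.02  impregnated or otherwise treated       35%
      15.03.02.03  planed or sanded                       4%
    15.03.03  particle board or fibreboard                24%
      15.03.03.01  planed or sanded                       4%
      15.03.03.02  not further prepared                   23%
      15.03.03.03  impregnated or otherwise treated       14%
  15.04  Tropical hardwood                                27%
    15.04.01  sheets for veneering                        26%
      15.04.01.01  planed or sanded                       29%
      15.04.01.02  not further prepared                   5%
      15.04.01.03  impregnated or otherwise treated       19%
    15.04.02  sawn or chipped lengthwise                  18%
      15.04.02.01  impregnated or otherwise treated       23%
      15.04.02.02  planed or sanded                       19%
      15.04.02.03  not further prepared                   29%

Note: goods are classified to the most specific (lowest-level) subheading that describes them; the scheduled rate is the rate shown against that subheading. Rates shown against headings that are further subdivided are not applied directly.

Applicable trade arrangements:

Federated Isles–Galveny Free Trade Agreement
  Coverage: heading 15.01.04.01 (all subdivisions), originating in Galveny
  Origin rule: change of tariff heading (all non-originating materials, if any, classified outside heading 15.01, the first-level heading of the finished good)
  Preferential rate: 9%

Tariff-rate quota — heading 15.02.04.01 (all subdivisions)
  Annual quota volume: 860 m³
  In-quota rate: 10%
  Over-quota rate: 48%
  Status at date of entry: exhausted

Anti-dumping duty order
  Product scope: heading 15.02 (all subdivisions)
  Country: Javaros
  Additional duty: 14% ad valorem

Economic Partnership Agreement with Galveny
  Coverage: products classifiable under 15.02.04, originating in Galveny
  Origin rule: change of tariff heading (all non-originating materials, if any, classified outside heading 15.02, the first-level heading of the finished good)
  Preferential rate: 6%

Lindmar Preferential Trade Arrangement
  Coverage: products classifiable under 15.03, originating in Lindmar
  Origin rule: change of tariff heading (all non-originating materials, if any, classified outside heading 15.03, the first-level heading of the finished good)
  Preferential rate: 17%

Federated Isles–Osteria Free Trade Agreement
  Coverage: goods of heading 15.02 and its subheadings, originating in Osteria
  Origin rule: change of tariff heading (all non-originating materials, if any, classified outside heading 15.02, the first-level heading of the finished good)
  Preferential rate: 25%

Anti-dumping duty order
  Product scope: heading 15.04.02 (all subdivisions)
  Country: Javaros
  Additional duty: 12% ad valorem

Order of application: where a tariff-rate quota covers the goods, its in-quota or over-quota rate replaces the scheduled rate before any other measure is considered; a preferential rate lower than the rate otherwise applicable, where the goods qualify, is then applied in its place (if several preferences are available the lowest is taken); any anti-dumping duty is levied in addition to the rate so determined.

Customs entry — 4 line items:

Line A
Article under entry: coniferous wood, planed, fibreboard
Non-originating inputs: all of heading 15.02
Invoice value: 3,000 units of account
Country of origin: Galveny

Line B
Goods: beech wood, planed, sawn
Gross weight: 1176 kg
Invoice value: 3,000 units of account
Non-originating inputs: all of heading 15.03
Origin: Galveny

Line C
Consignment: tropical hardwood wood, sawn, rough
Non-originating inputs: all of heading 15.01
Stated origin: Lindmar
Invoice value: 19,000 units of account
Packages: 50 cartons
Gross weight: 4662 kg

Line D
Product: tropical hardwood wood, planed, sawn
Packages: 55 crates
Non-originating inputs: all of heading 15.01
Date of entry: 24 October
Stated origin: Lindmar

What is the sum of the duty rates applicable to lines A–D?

68%

Line A: coniferous → 15.01; fibreboard → 15.01.04; planed → 15.01.04.02. Scheduled 14%. Galveny agreement on 15.01.04.01: 15.01.04.02 not covered; Galveny agreement on 15.02.04: 15.01.04.02 not covered. → 14%.
Line B: beech → 15.02; sawn → 15.02.04; planed → 15.02.04.03. Scheduled 23%. Galveny agreement on 15.01.04.01: 15.02.04.03 not covered; Galveny agreement on 15.02.04: CTH met → 6% available; preferential 6%. → 6%.
Line C: tropical hardwood → 15.04; sawn → 15.04.02; rough → 15.04.02.03. Scheduled 29%. Lindmar agreement on 15.03: 15.04.02.03 not covered. → 29%.
Line D: tropical hardwood → 15.04; sawn → 15.04.02; planed → 15.04.02.02. Scheduled 19%. Lindmar agreement on 15.03: 15.04.02.02 not covered. → 19%.
Sum: 14% + 6% + 29% + 19% = 68%.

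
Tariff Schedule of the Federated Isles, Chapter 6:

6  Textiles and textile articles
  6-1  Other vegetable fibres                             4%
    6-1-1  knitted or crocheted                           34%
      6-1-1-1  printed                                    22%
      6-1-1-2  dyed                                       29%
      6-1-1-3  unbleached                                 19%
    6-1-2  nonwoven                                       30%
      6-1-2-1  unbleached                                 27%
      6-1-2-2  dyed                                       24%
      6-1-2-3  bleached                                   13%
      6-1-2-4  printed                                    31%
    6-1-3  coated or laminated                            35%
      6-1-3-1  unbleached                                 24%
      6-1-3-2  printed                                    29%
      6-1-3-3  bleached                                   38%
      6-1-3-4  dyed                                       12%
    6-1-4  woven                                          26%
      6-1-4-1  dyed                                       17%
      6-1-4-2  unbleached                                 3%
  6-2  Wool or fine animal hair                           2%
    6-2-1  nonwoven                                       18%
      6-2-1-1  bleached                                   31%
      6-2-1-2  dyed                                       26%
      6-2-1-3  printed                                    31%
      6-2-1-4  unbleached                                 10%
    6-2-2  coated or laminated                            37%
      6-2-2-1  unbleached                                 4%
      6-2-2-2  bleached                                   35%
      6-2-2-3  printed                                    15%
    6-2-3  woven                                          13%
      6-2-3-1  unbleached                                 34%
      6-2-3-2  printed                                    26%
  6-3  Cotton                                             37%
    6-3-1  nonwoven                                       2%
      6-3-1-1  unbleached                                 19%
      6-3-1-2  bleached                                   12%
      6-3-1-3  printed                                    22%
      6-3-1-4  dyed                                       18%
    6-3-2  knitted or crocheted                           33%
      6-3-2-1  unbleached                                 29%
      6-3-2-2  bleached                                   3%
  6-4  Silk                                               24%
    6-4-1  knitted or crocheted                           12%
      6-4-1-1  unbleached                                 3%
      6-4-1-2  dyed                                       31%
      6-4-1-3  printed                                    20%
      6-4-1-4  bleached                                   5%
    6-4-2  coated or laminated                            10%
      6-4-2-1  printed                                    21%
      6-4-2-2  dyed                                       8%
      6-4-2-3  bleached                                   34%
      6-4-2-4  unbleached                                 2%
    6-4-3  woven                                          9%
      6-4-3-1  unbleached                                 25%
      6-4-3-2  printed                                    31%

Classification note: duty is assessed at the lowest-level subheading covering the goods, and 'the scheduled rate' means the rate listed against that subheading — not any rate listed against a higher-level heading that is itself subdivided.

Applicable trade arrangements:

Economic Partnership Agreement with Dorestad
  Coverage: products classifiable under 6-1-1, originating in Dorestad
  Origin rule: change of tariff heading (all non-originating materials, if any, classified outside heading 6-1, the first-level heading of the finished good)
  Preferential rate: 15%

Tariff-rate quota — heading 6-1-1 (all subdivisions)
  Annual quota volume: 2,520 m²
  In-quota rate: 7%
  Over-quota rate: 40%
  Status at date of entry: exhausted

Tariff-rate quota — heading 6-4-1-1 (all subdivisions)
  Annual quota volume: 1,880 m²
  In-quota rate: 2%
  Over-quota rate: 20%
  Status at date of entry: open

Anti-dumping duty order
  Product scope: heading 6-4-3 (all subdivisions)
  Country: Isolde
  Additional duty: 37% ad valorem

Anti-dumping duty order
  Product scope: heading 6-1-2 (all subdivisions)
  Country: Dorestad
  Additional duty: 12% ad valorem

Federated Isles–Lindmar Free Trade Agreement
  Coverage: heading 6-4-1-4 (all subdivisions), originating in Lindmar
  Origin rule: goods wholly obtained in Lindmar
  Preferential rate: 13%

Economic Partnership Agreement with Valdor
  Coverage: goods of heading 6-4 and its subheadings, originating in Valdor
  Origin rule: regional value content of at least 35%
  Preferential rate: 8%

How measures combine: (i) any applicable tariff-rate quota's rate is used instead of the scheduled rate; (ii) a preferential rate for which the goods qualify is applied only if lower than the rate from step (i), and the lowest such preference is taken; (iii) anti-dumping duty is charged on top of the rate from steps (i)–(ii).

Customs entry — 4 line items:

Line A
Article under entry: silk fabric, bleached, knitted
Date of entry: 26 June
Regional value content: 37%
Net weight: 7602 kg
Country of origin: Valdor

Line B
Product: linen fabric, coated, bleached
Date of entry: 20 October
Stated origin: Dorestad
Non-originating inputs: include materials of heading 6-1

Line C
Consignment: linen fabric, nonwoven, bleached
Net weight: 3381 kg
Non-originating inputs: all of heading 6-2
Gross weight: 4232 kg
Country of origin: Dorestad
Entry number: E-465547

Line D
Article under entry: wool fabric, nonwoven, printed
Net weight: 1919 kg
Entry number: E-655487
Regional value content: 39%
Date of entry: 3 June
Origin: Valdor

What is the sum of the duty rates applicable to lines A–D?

Line A: silk → 6-4; knitted → 6-4-1; bleached → 6-4-1-4. Scheduled 5%. Valdor agreement on 6-4: RVC ≥ 35% → 8% available; preference 8% not lower than 5% → no reduction. → 5%.
Line B: linen → 6-1; coated → 6-1-3; bleached → 6-1-3-3. Scheduled 38%. Dorestad agreement on 6-1-1: 6-1-3-3 not covered. → 38%.
Line C: linen → 6-1; nonwoven → 6-1-2; bleached → 6-1-2-3. Scheduled 13%. Dorestad agreement on 6-1-1: 6-1-2-3 not covered; anti-dumping (Dorestad, 6-1-2): +12%; total 13% + 12% = 25%. → 25%.
Line D: wool → 6-2; nonwoven → 6-2-1; printed → 6-2-1-3. Scheduled 31%. Valdor agreement on 6-4: 6-2-1-3 not covered. → 31%.
Sum: 5% + 38% + 25% + 31% = 99%.

99%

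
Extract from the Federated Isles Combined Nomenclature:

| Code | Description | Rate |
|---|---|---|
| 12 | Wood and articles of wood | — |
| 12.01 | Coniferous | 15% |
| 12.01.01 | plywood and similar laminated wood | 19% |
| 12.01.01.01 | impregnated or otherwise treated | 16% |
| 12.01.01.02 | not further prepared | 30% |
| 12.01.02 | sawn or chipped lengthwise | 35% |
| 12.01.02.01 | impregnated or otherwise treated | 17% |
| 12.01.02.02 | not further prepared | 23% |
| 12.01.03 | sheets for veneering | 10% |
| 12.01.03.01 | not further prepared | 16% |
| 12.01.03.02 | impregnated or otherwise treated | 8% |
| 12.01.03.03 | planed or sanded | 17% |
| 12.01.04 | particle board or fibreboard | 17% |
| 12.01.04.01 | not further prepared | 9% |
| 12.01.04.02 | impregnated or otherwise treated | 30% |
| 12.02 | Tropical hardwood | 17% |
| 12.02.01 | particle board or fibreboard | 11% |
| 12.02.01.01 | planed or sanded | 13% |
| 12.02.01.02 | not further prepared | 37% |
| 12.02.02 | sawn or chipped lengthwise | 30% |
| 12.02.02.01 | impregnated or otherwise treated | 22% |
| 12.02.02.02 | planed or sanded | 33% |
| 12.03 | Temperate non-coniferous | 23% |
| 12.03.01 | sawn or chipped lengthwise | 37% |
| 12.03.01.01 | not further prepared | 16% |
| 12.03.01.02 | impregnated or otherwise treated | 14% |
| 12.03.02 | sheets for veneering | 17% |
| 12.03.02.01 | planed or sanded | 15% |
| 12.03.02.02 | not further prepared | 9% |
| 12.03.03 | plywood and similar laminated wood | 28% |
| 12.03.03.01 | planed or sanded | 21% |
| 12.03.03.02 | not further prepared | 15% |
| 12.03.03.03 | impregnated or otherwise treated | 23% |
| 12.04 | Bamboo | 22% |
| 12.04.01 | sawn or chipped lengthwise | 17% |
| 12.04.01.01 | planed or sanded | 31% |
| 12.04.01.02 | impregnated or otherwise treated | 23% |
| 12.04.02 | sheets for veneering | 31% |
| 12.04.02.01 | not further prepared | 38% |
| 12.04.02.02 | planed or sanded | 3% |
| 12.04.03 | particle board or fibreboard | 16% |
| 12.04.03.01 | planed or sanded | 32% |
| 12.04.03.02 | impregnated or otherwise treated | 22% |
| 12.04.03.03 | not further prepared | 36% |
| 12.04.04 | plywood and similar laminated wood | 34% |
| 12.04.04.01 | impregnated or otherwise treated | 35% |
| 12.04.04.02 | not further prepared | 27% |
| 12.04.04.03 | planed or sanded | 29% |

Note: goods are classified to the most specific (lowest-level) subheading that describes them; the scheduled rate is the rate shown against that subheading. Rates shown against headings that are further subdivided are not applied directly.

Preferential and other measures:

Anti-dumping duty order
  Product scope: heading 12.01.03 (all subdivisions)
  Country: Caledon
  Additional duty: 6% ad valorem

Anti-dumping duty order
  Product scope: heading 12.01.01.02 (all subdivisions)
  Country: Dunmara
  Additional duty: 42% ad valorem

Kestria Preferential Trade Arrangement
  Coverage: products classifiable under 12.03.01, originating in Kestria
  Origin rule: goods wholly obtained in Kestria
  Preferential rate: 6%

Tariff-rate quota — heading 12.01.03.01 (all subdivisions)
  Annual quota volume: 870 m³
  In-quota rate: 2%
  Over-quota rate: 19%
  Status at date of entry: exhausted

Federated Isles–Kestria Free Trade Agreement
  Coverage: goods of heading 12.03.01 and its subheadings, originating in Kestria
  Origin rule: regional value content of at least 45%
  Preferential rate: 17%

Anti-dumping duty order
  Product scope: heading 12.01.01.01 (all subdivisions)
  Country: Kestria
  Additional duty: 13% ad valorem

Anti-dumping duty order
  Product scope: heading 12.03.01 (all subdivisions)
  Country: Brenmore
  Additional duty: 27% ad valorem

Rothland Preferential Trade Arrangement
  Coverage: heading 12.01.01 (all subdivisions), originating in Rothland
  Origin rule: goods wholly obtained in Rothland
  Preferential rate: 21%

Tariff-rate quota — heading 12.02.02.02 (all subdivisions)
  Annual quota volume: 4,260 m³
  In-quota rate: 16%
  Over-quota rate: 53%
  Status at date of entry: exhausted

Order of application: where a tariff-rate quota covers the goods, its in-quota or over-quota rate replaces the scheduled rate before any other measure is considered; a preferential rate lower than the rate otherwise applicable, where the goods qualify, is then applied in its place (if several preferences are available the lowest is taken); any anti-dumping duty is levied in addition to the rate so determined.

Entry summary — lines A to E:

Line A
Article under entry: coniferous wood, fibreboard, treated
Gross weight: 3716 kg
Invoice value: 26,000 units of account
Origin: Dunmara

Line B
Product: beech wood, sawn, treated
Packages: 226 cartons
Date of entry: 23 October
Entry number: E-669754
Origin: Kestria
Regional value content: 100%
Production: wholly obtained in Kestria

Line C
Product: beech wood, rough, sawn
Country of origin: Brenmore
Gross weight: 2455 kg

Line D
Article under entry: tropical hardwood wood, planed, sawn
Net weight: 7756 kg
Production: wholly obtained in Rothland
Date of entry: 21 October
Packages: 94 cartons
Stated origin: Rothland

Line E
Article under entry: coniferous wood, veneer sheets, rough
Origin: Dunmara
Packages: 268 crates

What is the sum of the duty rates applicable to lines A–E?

Line A: coniferous → 12.01; fibreboard → 12.01.04; treated → 12.01.04.02. Scheduled 30%. No special measure applies. → 30%.
Line B: beech → 12.03; sawn → 12.03.01; treated → 12.03.01.02. Scheduled 14%. Kestria agreement on 12.03.01: wholly obtained → 6% available; Kestria agreement on 12.03.01: RVC ≥ 45% → 17% available; preferential 6%. → 6%.
Line C: beech → 12.03; sawn → 12.03.01; rough → 12.03.01.01. Scheduled 16%. anti-dumping (Brenmore, 12.03.01): +27%; total 16% + 27% = 43%. → 43%.
Line D: tropical hardwood → 12.02; sawn → 12.02.02; planed → 12.02.02.02. Scheduled 33%. quota on 12.02.02.02 exhausted → over-quota 53%; Rothland agreement on 12.01.01: 12.02.02.02 not covered. → 53%.
Line E: coniferous → 12.01; veneer sheets → 12.01.03; rough → 12.01.03.01. Scheduled 16%. quota on 12.01.03.01 exhausted → over-quota 19%. → 19%.
Sum: 30% + 6% + 43% + 53% + 19% = 151%.

151%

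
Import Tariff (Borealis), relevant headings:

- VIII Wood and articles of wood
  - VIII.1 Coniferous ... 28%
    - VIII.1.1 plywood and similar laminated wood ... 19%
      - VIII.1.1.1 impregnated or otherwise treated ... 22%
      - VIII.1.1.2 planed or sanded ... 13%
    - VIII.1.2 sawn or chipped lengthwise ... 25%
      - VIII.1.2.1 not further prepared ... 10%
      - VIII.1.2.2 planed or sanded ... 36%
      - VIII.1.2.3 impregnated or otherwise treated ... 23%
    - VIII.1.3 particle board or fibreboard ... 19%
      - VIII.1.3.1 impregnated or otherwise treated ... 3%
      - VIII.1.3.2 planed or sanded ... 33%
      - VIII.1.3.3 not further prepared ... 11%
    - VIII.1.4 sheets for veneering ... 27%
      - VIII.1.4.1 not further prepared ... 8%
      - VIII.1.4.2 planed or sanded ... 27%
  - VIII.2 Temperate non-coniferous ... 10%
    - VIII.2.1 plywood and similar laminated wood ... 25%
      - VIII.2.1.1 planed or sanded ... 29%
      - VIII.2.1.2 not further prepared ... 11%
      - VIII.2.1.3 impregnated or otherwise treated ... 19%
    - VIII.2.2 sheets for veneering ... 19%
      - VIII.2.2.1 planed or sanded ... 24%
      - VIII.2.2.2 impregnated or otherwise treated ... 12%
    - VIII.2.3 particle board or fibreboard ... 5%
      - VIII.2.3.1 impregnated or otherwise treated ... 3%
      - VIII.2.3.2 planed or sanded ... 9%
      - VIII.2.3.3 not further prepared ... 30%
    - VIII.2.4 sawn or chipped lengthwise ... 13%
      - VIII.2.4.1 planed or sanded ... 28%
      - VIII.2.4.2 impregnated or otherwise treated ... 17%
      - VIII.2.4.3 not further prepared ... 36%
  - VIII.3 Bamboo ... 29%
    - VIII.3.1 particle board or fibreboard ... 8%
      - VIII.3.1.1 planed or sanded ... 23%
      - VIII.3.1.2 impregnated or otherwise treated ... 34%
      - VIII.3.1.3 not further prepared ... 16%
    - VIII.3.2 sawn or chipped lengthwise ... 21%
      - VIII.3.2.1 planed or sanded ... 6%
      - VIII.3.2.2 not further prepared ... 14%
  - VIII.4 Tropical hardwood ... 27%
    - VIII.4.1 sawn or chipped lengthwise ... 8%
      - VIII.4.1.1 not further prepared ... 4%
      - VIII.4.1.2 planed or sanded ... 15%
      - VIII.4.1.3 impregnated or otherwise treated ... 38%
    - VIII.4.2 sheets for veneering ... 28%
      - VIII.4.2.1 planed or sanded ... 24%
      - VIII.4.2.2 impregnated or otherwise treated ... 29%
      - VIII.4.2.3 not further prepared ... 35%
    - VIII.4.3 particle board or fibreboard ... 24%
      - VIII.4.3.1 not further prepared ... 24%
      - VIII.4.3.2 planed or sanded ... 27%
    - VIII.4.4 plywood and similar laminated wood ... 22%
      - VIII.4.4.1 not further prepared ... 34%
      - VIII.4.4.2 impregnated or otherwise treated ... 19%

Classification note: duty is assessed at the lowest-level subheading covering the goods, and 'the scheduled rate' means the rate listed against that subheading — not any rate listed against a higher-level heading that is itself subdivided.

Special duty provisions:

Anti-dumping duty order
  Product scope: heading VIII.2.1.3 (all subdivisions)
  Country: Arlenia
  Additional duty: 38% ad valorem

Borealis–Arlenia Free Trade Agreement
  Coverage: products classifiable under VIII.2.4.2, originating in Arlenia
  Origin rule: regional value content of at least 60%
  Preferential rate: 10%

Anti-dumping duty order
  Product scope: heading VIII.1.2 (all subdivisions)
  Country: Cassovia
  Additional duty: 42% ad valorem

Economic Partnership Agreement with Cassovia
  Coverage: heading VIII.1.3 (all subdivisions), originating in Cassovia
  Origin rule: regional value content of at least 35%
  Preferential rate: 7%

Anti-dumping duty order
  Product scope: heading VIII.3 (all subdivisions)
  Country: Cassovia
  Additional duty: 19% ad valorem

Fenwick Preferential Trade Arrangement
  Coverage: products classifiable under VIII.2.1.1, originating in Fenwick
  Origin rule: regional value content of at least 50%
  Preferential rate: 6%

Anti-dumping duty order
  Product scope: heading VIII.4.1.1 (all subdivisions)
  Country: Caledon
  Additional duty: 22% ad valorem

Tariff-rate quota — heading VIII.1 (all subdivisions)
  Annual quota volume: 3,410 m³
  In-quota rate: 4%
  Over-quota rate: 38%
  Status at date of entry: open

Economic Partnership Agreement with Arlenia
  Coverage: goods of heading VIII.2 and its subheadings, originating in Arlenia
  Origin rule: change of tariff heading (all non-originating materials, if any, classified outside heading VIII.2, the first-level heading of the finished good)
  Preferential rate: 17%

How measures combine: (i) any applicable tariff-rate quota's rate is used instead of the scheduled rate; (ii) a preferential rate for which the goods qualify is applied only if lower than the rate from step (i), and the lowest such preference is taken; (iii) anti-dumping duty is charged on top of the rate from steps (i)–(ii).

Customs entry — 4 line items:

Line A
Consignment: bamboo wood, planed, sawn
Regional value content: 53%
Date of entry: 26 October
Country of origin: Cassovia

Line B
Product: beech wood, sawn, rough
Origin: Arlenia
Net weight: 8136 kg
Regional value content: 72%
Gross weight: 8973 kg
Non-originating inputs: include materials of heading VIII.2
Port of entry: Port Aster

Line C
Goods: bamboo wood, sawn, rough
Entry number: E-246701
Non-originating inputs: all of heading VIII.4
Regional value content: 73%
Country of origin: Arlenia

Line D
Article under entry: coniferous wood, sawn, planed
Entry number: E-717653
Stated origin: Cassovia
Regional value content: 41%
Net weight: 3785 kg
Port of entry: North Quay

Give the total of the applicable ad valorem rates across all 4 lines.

121%

Line A: bamboo → VIII.3; sawn → VIII.3.2; planed → VIII.3.2.1. Scheduled 6%. Cassovia agreement on VIII.1.3: VIII.3.2.1 not covered; anti-dumping (Cassovia, VIII.3): +19%; total 6% + 19% = 25%. → 25%.
Line B: beech → VIII.2; sawn → VIII.2.4; rough → VIII.2.4.3. Scheduled 36%. Arlenia agreement on VIII.2.4.2: VIII.2.4.3 not covered; Arlenia agreement on VIII.2: CTH not met. → 36%.
Line C: bamboo → VIII.3; sawn → VIII.3.2; rough → VIII.3.2.2. Scheduled 14%. Arlenia agreement on VIII.2.4.2: VIII.3.2.2 not covered; Arlenia agreement on VIII.2: VIII.3.2.2 not covered. → 14%.
Line D: coniferous → VIII.1; sawn → VIII.1.2; planed → VIII.1.2.2. Scheduled 36%. quota on VIII.1 open → in-quota 4%; Cassovia agreement on VIII.1.3: VIII.1.2.2 not covered; anti-dumping (Cassovia, VIII.1.2): +42%; total 4% + 42% = 46%. → 46%.
Sum: 25% + 36% + 14% + 46% = 121%.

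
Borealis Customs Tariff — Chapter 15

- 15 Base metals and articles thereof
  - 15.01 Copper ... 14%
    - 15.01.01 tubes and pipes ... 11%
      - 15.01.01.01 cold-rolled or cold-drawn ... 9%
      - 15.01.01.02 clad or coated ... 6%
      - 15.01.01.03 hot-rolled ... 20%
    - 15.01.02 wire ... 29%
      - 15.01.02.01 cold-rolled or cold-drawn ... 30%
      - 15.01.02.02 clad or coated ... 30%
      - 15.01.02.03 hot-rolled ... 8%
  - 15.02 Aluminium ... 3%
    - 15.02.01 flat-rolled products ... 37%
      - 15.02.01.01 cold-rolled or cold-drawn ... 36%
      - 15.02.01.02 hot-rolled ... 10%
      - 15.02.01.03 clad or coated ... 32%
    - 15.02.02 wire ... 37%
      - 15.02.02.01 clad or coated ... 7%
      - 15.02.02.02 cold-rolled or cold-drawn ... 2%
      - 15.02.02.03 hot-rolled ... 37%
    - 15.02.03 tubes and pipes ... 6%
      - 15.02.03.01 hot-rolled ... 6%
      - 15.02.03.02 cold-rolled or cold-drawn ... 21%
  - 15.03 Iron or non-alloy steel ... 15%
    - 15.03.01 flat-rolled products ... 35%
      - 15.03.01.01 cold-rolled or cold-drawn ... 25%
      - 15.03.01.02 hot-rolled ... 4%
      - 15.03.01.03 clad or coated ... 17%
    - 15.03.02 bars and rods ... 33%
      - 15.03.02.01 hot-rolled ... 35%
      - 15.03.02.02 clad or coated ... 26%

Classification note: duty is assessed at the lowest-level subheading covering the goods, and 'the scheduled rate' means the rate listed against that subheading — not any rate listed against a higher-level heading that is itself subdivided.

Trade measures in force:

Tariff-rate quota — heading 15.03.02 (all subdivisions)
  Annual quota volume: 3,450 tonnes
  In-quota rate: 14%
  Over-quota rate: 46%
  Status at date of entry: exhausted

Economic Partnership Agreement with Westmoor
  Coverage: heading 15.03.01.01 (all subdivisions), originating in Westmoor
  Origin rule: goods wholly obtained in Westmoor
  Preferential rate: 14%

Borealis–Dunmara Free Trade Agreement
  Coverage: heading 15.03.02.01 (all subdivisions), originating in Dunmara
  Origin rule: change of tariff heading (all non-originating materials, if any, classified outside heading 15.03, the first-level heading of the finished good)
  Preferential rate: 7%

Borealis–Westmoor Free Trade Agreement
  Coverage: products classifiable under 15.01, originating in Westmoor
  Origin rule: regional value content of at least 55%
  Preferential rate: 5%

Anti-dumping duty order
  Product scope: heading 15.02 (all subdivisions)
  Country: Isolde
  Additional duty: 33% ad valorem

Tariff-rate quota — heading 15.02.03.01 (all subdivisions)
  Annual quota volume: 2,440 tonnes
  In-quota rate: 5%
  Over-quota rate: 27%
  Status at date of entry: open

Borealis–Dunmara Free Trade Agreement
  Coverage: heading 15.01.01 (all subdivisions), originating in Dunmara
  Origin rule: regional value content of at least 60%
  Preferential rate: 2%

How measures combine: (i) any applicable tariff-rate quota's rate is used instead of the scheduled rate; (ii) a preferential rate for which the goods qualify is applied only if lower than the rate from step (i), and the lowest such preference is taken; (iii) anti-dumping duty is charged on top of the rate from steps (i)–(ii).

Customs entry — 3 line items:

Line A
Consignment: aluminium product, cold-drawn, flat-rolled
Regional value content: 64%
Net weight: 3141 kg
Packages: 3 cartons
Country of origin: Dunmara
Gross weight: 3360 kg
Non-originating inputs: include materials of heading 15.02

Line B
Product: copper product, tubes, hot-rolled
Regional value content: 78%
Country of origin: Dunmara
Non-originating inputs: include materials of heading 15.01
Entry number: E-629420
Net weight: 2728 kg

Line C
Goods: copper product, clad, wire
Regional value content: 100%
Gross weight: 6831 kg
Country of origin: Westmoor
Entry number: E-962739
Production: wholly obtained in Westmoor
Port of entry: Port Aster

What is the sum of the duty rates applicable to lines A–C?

43%

Line A: aluminium → 15.02; flat-rolled → 15.02.01; cold-drawn → 15.02.01.01. Scheduled 36%. Dunmara agreement on 15.03.02.01: 15.02.01.01 not covered; Dunmara agreement on 15.01.01: 15.02.01.01 not covered. → 36%.
Line B: copper → 15.01; tubes → 15.01.01; hot-rolled → 15.01.01.03. Scheduled 20%. Dunmara agreement on 15.03.02.01: 15.01.01.03 not covered; Dunmara agreement on 15.01.01: RVC ≥ 60% → 2% available; preferential 2%. → 2%.
Line C: copper → 15.01; wire → 15.01.02; clad → 15.01.02.02. Scheduled 30%. Westmoor agreement on 15.03.01.01: 15.01.02.02 not covered; Westmoor agreement on 15.01: RVC ≥ 55% → 5% available; preferential 5%. → 5%.
Sum: 36% + 2% + 5% = 43%.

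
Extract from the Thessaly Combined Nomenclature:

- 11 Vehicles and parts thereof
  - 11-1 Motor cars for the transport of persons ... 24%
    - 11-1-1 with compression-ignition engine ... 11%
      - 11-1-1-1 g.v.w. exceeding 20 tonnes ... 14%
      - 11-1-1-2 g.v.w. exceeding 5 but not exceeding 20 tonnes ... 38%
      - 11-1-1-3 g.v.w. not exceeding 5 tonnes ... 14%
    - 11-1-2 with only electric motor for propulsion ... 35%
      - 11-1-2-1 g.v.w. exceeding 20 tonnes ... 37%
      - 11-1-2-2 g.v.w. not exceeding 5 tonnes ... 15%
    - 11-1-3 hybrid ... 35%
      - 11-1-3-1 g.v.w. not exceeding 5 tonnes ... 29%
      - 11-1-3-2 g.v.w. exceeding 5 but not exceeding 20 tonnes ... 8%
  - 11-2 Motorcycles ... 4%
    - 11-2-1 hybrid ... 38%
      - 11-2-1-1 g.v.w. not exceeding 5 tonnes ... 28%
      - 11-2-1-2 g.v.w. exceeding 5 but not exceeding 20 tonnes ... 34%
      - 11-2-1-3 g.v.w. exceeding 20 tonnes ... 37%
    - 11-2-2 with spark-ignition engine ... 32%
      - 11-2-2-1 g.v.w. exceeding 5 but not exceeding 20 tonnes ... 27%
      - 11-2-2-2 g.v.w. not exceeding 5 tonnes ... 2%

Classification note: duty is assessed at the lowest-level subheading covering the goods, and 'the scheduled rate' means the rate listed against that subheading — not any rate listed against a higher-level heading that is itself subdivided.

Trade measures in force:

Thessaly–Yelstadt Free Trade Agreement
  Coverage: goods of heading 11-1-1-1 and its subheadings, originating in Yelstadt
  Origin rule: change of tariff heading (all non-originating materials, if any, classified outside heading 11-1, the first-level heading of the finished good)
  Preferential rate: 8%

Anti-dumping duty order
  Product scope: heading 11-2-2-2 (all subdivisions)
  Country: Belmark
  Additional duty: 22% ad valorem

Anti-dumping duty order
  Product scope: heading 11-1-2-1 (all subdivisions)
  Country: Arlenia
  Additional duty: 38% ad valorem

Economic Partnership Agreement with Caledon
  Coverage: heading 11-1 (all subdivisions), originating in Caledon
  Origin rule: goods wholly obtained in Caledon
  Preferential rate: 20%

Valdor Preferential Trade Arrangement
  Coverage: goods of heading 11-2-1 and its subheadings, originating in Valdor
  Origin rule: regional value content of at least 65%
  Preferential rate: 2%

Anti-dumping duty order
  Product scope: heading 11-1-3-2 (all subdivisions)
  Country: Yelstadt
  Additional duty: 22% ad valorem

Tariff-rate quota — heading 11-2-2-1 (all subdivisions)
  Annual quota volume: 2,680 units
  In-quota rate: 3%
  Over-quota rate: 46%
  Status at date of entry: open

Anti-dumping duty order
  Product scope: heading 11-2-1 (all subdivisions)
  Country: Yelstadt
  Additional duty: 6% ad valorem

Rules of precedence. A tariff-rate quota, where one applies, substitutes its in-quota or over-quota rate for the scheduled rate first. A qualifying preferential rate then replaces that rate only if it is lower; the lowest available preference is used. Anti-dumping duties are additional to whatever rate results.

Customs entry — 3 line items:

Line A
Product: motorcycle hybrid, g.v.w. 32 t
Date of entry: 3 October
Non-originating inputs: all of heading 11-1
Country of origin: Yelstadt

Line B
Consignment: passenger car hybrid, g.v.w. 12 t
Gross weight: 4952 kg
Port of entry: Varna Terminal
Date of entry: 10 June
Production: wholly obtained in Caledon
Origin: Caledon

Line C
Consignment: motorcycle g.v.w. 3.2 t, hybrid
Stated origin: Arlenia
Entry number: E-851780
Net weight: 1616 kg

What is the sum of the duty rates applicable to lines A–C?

79%

Line A: motorcycle → 11-2; hybrid → 11-2-1; g.v.w. 32 t → 11-2-1-3. Scheduled 37%. Yelstadt agreement on 11-1-1-1: 11-2-1-3 not covered; anti-dumping (Yelstadt, 11-2-1): +6%; total 37% + 6% = 43%. → 43%.
Line B: passenger car → 11-1; hybrid → 11-1-3; g.v.w. 12 t → 11-1-3-2. Scheduled 8%. Caledon agreement on 11-1: wholly obtained → 20% available; preference 20% not lower than 8% → no reduction. → 8%.
Line C: motorcycle → 11-2; hybrid → 11-2-1; g.v.w. 3.2 t → 11-2-1-1. Scheduled 28%. No special measure applies. → 28%.
Sum: 43% + 8% + 28% = 79%.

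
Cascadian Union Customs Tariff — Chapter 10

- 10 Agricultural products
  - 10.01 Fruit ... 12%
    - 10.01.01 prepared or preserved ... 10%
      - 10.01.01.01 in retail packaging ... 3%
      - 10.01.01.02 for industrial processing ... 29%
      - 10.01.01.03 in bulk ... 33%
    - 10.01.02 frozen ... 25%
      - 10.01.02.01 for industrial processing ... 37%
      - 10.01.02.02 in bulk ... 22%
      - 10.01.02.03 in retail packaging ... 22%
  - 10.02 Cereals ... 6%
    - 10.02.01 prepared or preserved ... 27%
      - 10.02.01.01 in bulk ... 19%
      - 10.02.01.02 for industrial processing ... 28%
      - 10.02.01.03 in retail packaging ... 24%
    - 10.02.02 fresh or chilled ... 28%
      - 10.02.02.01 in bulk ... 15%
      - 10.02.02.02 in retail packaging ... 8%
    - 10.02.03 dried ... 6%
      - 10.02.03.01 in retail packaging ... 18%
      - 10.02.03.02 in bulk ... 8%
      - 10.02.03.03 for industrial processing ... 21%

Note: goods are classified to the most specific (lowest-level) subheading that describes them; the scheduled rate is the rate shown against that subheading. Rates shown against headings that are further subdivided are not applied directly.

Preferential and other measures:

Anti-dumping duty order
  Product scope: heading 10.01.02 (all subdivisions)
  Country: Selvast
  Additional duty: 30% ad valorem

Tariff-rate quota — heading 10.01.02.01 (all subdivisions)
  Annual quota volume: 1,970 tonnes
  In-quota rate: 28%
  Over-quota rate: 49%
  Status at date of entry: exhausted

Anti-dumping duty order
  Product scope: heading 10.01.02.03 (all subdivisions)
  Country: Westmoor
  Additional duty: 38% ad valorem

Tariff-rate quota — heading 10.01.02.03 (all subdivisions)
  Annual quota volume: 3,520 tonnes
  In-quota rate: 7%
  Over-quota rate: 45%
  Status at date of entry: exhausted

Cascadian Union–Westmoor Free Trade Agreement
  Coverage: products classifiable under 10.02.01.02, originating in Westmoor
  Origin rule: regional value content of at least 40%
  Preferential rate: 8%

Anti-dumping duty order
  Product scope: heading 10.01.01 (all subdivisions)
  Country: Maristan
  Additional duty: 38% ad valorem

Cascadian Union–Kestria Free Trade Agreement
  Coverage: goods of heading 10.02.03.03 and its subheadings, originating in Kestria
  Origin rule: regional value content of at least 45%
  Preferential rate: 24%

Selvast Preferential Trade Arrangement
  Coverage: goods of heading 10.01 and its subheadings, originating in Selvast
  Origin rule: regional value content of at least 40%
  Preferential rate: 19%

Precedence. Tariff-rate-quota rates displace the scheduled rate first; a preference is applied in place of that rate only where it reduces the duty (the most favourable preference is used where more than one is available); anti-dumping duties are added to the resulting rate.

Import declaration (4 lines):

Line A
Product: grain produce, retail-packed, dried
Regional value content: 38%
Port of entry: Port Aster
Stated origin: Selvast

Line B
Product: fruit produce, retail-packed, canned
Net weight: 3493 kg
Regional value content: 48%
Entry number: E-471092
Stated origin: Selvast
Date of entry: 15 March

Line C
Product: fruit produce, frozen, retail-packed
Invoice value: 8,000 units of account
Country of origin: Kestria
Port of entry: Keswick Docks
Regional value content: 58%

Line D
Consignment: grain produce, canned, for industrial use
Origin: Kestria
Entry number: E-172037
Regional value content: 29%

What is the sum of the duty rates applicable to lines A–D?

Line A: grain → 10.02; dried → 10.02.03; retail-packed → 10.02.03.01. Scheduled 18%. Selvast agreement on 10.01: 10.02.03.01 not covered. → 18%.
Line B: fruit → 10.01; canned → 10.01.01; retail-packed → 10.01.01.01. Scheduled 3%. Selvast agreement on 10.01: RVC ≥ 40% → 19% available; preference 19% not lower than 3% → no reduction. → 3%.
Line C: fruit → 10.01; frozen → 10.01.02; retail-packed → 10.01.02.03. Scheduled 22%. quota on 10.01.02.03 exhausted → over-quota 45%; Kestria agreement on 10.02.03.03: 10.01.02.03 not covered. → 45%.
Line D: grain → 10.02; canned → 10.02.01; for industrial use → 10.02.01.02. Scheduled 28%. Kestria agreement on 10.02.03.03: 10.02.01.02 not covered. → 28%.
Sum: 18% + 3% + 45% + 28% = 94%.

94%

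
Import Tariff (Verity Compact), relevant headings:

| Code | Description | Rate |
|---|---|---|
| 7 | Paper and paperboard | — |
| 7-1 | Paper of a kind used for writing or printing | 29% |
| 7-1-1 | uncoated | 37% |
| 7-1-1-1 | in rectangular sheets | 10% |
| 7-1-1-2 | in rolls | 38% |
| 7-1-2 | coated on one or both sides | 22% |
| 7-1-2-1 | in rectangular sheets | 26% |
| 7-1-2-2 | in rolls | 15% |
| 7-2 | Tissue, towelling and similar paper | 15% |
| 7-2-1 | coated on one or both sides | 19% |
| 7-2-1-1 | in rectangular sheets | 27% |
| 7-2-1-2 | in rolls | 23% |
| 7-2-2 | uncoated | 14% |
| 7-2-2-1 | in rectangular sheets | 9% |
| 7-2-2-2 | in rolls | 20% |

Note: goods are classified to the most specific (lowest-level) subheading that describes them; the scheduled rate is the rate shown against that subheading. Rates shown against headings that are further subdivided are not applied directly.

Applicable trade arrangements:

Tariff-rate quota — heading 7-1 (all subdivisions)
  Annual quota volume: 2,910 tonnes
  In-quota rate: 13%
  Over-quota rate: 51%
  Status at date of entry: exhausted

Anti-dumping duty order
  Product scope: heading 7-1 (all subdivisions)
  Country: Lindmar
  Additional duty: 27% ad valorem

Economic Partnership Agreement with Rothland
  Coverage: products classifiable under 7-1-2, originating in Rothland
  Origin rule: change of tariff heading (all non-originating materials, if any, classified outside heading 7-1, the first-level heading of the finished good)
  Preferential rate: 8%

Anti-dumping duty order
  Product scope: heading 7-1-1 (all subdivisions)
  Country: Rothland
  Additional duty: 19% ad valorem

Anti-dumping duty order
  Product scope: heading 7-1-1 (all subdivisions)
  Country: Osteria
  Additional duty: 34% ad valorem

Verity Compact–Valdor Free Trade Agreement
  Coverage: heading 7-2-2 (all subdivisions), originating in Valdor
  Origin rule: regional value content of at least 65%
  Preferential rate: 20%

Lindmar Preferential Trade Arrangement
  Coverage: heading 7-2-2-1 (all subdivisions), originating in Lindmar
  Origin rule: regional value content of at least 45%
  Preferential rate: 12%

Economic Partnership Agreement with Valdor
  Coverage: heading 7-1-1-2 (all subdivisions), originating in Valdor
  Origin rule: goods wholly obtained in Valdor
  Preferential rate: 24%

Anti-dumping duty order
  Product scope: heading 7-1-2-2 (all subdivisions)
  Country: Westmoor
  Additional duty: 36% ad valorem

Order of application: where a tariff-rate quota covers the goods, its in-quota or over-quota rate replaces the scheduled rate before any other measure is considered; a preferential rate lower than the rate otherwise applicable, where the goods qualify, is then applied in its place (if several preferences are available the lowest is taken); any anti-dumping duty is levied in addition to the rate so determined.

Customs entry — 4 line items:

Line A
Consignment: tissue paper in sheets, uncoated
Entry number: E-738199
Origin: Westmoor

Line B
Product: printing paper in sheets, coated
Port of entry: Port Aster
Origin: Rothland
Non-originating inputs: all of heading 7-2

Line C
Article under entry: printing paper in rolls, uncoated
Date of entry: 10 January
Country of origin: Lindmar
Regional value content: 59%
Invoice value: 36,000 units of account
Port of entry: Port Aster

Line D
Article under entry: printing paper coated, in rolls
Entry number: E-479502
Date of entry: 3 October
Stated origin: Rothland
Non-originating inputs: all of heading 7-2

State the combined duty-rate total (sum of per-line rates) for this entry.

Line A: tissue paper → 7-2; uncoated → 7-2-2; in sheets → 7-2-2-1. Scheduled 9%. No special measure applies. → 9%.
Line B: printing paper → 7-1; coated → 7-1-2; in sheets → 7-1-2-1. Scheduled 26%. quota on 7-1 exhausted → over-quota 51%; Rothland agreement on 7-1-2: CTH met → 8% available; preferential 8%. → 8%.
Line C: printing paper → 7-1; uncoated → 7-1-1; in rolls → 7-1-1-2. Scheduled 38%. quota on 7-1 exhausted → over-quota 51%; Lindmar agreement on 7-2-2-1: 7-1-1-2 not covered; anti-dumping (Lindmar, 7-1): +27%; total 51% + 27% = 78%. → 78%.
Line D: printing paper → 7-1; coated → 7-1-2; in rolls → 7-1-2-2. Scheduled 15%. quota on 7-1 exhausted → over-quota 51%; Rothland agreement on 7-1-2: CTH met → 8% available; preferential 8%. → 8%.
Sum: 9% + 8% + 78% + 8% = 103%.

103%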